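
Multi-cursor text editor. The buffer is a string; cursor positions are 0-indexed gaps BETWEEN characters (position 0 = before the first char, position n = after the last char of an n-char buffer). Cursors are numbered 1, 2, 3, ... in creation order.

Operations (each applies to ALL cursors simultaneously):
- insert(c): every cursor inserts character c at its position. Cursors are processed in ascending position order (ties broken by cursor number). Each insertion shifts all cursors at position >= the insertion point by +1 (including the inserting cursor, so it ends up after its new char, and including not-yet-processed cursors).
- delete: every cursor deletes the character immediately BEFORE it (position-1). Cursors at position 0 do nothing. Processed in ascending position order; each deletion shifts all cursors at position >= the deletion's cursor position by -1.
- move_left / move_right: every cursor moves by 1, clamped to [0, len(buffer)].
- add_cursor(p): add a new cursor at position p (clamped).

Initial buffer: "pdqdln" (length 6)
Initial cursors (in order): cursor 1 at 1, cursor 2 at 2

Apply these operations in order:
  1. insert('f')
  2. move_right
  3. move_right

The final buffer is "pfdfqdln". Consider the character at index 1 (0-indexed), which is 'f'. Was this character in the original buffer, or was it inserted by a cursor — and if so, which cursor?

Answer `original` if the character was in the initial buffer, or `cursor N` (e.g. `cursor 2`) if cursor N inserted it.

Answer: cursor 1

Derivation:
After op 1 (insert('f')): buffer="pfdfqdln" (len 8), cursors c1@2 c2@4, authorship .1.2....
After op 2 (move_right): buffer="pfdfqdln" (len 8), cursors c1@3 c2@5, authorship .1.2....
After op 3 (move_right): buffer="pfdfqdln" (len 8), cursors c1@4 c2@6, authorship .1.2....
Authorship (.=original, N=cursor N): . 1 . 2 . . . .
Index 1: author = 1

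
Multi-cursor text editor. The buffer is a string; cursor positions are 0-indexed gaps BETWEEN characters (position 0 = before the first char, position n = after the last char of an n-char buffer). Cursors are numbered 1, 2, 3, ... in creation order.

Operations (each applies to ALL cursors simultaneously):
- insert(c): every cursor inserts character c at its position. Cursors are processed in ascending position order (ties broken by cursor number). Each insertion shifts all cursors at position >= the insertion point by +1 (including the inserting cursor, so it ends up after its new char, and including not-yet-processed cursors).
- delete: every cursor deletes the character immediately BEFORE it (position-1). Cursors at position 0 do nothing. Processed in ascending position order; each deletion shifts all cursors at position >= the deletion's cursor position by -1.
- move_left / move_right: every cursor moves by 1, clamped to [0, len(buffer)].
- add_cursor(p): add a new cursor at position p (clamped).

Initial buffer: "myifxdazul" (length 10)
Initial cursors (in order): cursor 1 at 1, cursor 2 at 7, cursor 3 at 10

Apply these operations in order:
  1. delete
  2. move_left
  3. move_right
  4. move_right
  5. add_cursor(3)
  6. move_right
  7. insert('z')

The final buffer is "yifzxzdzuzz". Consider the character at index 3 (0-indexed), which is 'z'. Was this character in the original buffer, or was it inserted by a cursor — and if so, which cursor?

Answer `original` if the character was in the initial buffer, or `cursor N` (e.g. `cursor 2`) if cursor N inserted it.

Answer: cursor 1

Derivation:
After op 1 (delete): buffer="yifxdzu" (len 7), cursors c1@0 c2@5 c3@7, authorship .......
After op 2 (move_left): buffer="yifxdzu" (len 7), cursors c1@0 c2@4 c3@6, authorship .......
After op 3 (move_right): buffer="yifxdzu" (len 7), cursors c1@1 c2@5 c3@7, authorship .......
After op 4 (move_right): buffer="yifxdzu" (len 7), cursors c1@2 c2@6 c3@7, authorship .......
After op 5 (add_cursor(3)): buffer="yifxdzu" (len 7), cursors c1@2 c4@3 c2@6 c3@7, authorship .......
After op 6 (move_right): buffer="yifxdzu" (len 7), cursors c1@3 c4@4 c2@7 c3@7, authorship .......
After op 7 (insert('z')): buffer="yifzxzdzuzz" (len 11), cursors c1@4 c4@6 c2@11 c3@11, authorship ...1.4...23
Authorship (.=original, N=cursor N): . . . 1 . 4 . . . 2 3
Index 3: author = 1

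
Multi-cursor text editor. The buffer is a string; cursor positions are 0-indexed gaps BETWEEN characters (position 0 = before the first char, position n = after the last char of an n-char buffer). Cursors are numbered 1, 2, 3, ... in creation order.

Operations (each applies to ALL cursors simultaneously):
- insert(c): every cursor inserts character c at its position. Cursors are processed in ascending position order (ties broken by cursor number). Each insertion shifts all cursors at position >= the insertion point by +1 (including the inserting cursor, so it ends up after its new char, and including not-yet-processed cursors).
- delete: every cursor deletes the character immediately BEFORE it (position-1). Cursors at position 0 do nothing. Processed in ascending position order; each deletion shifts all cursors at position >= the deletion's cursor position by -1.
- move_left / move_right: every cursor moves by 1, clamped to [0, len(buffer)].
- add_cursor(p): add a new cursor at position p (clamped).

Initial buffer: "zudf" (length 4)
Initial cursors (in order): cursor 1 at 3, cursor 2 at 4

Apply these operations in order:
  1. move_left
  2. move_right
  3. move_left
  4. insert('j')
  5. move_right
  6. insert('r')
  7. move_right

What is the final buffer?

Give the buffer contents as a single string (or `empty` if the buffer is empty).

After op 1 (move_left): buffer="zudf" (len 4), cursors c1@2 c2@3, authorship ....
After op 2 (move_right): buffer="zudf" (len 4), cursors c1@3 c2@4, authorship ....
After op 3 (move_left): buffer="zudf" (len 4), cursors c1@2 c2@3, authorship ....
After op 4 (insert('j')): buffer="zujdjf" (len 6), cursors c1@3 c2@5, authorship ..1.2.
After op 5 (move_right): buffer="zujdjf" (len 6), cursors c1@4 c2@6, authorship ..1.2.
After op 6 (insert('r')): buffer="zujdrjfr" (len 8), cursors c1@5 c2@8, authorship ..1.12.2
After op 7 (move_right): buffer="zujdrjfr" (len 8), cursors c1@6 c2@8, authorship ..1.12.2

Answer: zujdrjfr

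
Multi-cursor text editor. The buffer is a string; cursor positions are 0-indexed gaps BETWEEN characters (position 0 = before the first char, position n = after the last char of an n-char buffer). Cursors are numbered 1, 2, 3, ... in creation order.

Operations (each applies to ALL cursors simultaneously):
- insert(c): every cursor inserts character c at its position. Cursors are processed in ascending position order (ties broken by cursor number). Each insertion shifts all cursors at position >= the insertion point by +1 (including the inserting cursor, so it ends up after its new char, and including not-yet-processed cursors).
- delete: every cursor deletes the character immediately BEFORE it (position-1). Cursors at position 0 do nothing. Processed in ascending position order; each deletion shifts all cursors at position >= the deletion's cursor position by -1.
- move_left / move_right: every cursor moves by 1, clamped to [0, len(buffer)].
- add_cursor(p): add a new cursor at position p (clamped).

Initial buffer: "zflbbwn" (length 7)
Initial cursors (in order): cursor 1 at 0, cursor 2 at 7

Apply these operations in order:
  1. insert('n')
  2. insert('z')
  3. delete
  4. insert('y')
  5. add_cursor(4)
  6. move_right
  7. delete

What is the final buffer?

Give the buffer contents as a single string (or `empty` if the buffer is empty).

After op 1 (insert('n')): buffer="nzflbbwnn" (len 9), cursors c1@1 c2@9, authorship 1.......2
After op 2 (insert('z')): buffer="nzzflbbwnnz" (len 11), cursors c1@2 c2@11, authorship 11.......22
After op 3 (delete): buffer="nzflbbwnn" (len 9), cursors c1@1 c2@9, authorship 1.......2
After op 4 (insert('y')): buffer="nyzflbbwnny" (len 11), cursors c1@2 c2@11, authorship 11.......22
After op 5 (add_cursor(4)): buffer="nyzflbbwnny" (len 11), cursors c1@2 c3@4 c2@11, authorship 11.......22
After op 6 (move_right): buffer="nyzflbbwnny" (len 11), cursors c1@3 c3@5 c2@11, authorship 11.......22
After op 7 (delete): buffer="nyfbbwnn" (len 8), cursors c1@2 c3@3 c2@8, authorship 11.....2

Answer: nyfbbwnn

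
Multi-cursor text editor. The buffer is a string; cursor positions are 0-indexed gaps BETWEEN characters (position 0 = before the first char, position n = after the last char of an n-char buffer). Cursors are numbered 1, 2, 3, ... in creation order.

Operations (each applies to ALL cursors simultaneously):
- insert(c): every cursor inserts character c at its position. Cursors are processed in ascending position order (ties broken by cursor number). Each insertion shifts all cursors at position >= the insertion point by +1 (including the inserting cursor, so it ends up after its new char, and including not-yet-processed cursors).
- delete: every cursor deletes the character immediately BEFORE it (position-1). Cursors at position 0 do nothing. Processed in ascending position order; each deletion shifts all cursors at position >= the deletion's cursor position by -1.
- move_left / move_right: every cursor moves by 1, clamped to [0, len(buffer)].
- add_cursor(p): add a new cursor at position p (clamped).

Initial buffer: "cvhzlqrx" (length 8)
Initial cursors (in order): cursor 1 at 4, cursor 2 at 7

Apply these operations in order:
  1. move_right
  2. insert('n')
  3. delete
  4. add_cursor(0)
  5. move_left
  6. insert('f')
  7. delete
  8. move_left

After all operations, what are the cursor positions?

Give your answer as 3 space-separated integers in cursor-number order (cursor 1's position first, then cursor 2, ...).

Answer: 3 6 0

Derivation:
After op 1 (move_right): buffer="cvhzlqrx" (len 8), cursors c1@5 c2@8, authorship ........
After op 2 (insert('n')): buffer="cvhzlnqrxn" (len 10), cursors c1@6 c2@10, authorship .....1...2
After op 3 (delete): buffer="cvhzlqrx" (len 8), cursors c1@5 c2@8, authorship ........
After op 4 (add_cursor(0)): buffer="cvhzlqrx" (len 8), cursors c3@0 c1@5 c2@8, authorship ........
After op 5 (move_left): buffer="cvhzlqrx" (len 8), cursors c3@0 c1@4 c2@7, authorship ........
After op 6 (insert('f')): buffer="fcvhzflqrfx" (len 11), cursors c3@1 c1@6 c2@10, authorship 3....1...2.
After op 7 (delete): buffer="cvhzlqrx" (len 8), cursors c3@0 c1@4 c2@7, authorship ........
After op 8 (move_left): buffer="cvhzlqrx" (len 8), cursors c3@0 c1@3 c2@6, authorship ........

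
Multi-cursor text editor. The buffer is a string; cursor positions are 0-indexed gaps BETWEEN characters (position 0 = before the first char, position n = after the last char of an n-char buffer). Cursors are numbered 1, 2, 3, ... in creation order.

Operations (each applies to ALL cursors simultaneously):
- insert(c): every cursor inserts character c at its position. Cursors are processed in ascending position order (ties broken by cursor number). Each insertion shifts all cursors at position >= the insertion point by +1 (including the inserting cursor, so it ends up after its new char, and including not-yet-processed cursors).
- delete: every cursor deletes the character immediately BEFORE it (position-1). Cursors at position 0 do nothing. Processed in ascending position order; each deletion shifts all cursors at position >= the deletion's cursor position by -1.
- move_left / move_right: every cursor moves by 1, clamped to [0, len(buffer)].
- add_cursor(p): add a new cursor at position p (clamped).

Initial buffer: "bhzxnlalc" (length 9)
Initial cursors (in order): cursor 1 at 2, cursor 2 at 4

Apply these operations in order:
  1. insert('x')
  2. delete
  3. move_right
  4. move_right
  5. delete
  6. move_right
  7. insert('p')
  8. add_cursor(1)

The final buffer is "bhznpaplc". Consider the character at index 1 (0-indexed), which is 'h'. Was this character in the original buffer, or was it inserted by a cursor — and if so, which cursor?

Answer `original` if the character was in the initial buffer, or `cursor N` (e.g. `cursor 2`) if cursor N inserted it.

After op 1 (insert('x')): buffer="bhxzxxnlalc" (len 11), cursors c1@3 c2@6, authorship ..1..2.....
After op 2 (delete): buffer="bhzxnlalc" (len 9), cursors c1@2 c2@4, authorship .........
After op 3 (move_right): buffer="bhzxnlalc" (len 9), cursors c1@3 c2@5, authorship .........
After op 4 (move_right): buffer="bhzxnlalc" (len 9), cursors c1@4 c2@6, authorship .........
After op 5 (delete): buffer="bhznalc" (len 7), cursors c1@3 c2@4, authorship .......
After op 6 (move_right): buffer="bhznalc" (len 7), cursors c1@4 c2@5, authorship .......
After op 7 (insert('p')): buffer="bhznpaplc" (len 9), cursors c1@5 c2@7, authorship ....1.2..
After op 8 (add_cursor(1)): buffer="bhznpaplc" (len 9), cursors c3@1 c1@5 c2@7, authorship ....1.2..
Authorship (.=original, N=cursor N): . . . . 1 . 2 . .
Index 1: author = original

Answer: original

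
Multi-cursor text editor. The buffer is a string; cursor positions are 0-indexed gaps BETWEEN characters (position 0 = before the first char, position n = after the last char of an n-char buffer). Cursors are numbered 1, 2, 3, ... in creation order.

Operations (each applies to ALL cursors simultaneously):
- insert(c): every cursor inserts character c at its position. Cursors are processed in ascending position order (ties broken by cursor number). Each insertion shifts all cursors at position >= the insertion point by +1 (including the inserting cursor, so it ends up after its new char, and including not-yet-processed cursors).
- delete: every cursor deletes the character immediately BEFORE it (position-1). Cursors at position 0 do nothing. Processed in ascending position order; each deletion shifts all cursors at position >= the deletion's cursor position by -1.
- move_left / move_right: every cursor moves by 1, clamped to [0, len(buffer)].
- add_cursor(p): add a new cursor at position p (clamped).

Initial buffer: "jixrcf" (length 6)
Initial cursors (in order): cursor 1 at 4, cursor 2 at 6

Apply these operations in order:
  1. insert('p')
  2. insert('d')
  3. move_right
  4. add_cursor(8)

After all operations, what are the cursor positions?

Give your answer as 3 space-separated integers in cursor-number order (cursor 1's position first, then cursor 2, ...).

After op 1 (insert('p')): buffer="jixrpcfp" (len 8), cursors c1@5 c2@8, authorship ....1..2
After op 2 (insert('d')): buffer="jixrpdcfpd" (len 10), cursors c1@6 c2@10, authorship ....11..22
After op 3 (move_right): buffer="jixrpdcfpd" (len 10), cursors c1@7 c2@10, authorship ....11..22
After op 4 (add_cursor(8)): buffer="jixrpdcfpd" (len 10), cursors c1@7 c3@8 c2@10, authorship ....11..22

Answer: 7 10 8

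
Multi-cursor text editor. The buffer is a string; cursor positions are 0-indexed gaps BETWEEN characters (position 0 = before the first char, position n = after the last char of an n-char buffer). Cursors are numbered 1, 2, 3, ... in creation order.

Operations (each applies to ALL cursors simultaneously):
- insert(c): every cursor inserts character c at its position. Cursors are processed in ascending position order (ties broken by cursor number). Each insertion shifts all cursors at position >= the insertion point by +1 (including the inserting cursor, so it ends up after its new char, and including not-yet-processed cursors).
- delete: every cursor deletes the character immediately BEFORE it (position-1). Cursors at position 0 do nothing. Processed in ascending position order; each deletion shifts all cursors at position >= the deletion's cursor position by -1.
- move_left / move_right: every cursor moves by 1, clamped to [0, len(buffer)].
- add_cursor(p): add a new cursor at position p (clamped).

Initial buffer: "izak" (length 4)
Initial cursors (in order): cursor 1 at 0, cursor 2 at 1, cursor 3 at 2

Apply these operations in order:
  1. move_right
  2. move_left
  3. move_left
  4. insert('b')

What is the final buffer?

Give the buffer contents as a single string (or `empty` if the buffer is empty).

Answer: bbibzak

Derivation:
After op 1 (move_right): buffer="izak" (len 4), cursors c1@1 c2@2 c3@3, authorship ....
After op 2 (move_left): buffer="izak" (len 4), cursors c1@0 c2@1 c3@2, authorship ....
After op 3 (move_left): buffer="izak" (len 4), cursors c1@0 c2@0 c3@1, authorship ....
After op 4 (insert('b')): buffer="bbibzak" (len 7), cursors c1@2 c2@2 c3@4, authorship 12.3...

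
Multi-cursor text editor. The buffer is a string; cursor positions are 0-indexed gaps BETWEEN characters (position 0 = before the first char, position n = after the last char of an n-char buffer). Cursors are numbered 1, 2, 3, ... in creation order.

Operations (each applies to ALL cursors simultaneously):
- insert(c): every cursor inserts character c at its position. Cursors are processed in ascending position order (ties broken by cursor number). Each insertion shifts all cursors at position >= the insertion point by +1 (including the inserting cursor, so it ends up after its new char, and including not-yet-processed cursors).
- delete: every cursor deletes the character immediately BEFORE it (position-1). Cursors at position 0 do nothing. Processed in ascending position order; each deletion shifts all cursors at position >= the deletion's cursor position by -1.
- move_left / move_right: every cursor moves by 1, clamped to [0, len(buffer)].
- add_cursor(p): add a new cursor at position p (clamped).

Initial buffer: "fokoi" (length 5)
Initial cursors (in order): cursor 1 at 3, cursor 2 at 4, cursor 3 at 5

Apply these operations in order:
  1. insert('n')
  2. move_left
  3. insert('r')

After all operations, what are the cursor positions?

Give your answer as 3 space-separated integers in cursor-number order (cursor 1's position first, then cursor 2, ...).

Answer: 4 7 10

Derivation:
After op 1 (insert('n')): buffer="foknonin" (len 8), cursors c1@4 c2@6 c3@8, authorship ...1.2.3
After op 2 (move_left): buffer="foknonin" (len 8), cursors c1@3 c2@5 c3@7, authorship ...1.2.3
After op 3 (insert('r')): buffer="fokrnornirn" (len 11), cursors c1@4 c2@7 c3@10, authorship ...11.22.33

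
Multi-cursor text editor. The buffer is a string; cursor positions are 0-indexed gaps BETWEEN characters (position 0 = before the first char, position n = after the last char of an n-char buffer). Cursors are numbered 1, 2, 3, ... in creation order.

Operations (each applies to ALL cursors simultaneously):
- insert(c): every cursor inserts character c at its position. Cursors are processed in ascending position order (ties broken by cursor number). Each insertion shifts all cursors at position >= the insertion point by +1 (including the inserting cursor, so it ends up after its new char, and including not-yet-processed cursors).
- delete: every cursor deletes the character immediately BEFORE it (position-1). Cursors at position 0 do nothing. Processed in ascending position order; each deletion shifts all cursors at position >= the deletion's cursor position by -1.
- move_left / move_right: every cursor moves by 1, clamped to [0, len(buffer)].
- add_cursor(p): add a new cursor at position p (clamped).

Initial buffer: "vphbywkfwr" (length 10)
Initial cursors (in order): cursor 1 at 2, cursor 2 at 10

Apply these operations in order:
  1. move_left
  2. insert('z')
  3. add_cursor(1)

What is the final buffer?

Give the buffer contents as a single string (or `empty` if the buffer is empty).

Answer: vzphbywkfwzr

Derivation:
After op 1 (move_left): buffer="vphbywkfwr" (len 10), cursors c1@1 c2@9, authorship ..........
After op 2 (insert('z')): buffer="vzphbywkfwzr" (len 12), cursors c1@2 c2@11, authorship .1........2.
After op 3 (add_cursor(1)): buffer="vzphbywkfwzr" (len 12), cursors c3@1 c1@2 c2@11, authorship .1........2.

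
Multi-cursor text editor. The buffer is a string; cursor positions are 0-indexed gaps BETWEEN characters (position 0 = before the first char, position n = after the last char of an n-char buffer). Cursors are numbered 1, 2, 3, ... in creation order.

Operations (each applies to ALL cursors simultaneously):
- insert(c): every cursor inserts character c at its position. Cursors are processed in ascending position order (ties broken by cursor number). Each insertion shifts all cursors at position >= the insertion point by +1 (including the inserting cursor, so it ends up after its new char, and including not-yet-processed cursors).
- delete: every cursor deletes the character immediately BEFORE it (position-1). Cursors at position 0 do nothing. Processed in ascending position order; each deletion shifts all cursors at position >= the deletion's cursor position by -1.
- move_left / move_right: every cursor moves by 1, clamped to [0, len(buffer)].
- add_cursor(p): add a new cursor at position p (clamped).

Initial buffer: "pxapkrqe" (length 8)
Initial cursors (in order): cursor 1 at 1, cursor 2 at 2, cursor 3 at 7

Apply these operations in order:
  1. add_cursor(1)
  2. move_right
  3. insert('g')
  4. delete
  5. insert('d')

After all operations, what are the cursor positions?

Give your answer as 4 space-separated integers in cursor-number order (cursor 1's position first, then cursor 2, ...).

Answer: 4 6 12 4

Derivation:
After op 1 (add_cursor(1)): buffer="pxapkrqe" (len 8), cursors c1@1 c4@1 c2@2 c3@7, authorship ........
After op 2 (move_right): buffer="pxapkrqe" (len 8), cursors c1@2 c4@2 c2@3 c3@8, authorship ........
After op 3 (insert('g')): buffer="pxggagpkrqeg" (len 12), cursors c1@4 c4@4 c2@6 c3@12, authorship ..14.2.....3
After op 4 (delete): buffer="pxapkrqe" (len 8), cursors c1@2 c4@2 c2@3 c3@8, authorship ........
After op 5 (insert('d')): buffer="pxddadpkrqed" (len 12), cursors c1@4 c4@4 c2@6 c3@12, authorship ..14.2.....3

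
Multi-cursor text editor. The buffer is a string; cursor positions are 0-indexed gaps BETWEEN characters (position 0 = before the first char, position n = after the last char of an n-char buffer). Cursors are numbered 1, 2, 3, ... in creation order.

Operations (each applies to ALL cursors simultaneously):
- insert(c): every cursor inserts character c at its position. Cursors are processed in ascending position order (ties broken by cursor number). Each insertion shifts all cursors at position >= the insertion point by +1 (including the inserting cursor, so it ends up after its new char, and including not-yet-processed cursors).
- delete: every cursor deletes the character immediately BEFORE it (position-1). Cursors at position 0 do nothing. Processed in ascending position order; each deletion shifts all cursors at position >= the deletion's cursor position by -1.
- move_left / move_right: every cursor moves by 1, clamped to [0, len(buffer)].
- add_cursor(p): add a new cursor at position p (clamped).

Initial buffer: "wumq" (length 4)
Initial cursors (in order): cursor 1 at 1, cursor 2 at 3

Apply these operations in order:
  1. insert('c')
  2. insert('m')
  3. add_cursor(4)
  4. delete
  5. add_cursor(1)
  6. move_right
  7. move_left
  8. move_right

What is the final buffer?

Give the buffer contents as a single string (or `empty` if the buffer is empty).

Answer: wcmcq

Derivation:
After op 1 (insert('c')): buffer="wcumcq" (len 6), cursors c1@2 c2@5, authorship .1..2.
After op 2 (insert('m')): buffer="wcmumcmq" (len 8), cursors c1@3 c2@7, authorship .11..22.
After op 3 (add_cursor(4)): buffer="wcmumcmq" (len 8), cursors c1@3 c3@4 c2@7, authorship .11..22.
After op 4 (delete): buffer="wcmcq" (len 5), cursors c1@2 c3@2 c2@4, authorship .1.2.
After op 5 (add_cursor(1)): buffer="wcmcq" (len 5), cursors c4@1 c1@2 c3@2 c2@4, authorship .1.2.
After op 6 (move_right): buffer="wcmcq" (len 5), cursors c4@2 c1@3 c3@3 c2@5, authorship .1.2.
After op 7 (move_left): buffer="wcmcq" (len 5), cursors c4@1 c1@2 c3@2 c2@4, authorship .1.2.
After op 8 (move_right): buffer="wcmcq" (len 5), cursors c4@2 c1@3 c3@3 c2@5, authorship .1.2.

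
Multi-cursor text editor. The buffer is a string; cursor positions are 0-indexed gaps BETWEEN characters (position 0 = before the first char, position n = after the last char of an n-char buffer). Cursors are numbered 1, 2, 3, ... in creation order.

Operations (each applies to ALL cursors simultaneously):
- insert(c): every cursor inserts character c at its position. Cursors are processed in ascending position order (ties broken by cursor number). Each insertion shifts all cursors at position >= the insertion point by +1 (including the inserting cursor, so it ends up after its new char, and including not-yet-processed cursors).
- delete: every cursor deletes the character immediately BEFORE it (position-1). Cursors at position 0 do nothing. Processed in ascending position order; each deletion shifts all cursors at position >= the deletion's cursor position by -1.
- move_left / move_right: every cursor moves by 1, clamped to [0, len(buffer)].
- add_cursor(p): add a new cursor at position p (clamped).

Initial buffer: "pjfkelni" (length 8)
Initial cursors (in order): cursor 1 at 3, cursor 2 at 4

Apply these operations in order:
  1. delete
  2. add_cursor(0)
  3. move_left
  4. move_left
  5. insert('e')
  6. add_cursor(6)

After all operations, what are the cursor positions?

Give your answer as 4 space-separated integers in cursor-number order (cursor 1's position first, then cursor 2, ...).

Answer: 3 3 3 6

Derivation:
After op 1 (delete): buffer="pjelni" (len 6), cursors c1@2 c2@2, authorship ......
After op 2 (add_cursor(0)): buffer="pjelni" (len 6), cursors c3@0 c1@2 c2@2, authorship ......
After op 3 (move_left): buffer="pjelni" (len 6), cursors c3@0 c1@1 c2@1, authorship ......
After op 4 (move_left): buffer="pjelni" (len 6), cursors c1@0 c2@0 c3@0, authorship ......
After op 5 (insert('e')): buffer="eeepjelni" (len 9), cursors c1@3 c2@3 c3@3, authorship 123......
After op 6 (add_cursor(6)): buffer="eeepjelni" (len 9), cursors c1@3 c2@3 c3@3 c4@6, authorship 123......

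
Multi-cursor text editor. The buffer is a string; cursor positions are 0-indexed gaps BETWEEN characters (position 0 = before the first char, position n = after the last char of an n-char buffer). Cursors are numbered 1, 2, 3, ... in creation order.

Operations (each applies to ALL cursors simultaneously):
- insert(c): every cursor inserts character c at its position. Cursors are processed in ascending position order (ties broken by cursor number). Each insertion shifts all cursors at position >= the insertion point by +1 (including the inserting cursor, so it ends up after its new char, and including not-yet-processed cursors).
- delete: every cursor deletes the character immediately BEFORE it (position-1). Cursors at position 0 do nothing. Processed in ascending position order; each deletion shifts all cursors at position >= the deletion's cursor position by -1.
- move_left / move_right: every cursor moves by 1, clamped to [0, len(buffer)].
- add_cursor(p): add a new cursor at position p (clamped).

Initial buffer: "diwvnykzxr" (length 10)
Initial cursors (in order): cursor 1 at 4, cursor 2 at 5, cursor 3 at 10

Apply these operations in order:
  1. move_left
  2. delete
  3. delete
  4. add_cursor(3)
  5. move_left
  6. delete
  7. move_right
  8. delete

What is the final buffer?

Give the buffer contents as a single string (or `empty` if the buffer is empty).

After op 1 (move_left): buffer="diwvnykzxr" (len 10), cursors c1@3 c2@4 c3@9, authorship ..........
After op 2 (delete): buffer="dinykzr" (len 7), cursors c1@2 c2@2 c3@6, authorship .......
After op 3 (delete): buffer="nykr" (len 4), cursors c1@0 c2@0 c3@3, authorship ....
After op 4 (add_cursor(3)): buffer="nykr" (len 4), cursors c1@0 c2@0 c3@3 c4@3, authorship ....
After op 5 (move_left): buffer="nykr" (len 4), cursors c1@0 c2@0 c3@2 c4@2, authorship ....
After op 6 (delete): buffer="kr" (len 2), cursors c1@0 c2@0 c3@0 c4@0, authorship ..
After op 7 (move_right): buffer="kr" (len 2), cursors c1@1 c2@1 c3@1 c4@1, authorship ..
After op 8 (delete): buffer="r" (len 1), cursors c1@0 c2@0 c3@0 c4@0, authorship .

Answer: r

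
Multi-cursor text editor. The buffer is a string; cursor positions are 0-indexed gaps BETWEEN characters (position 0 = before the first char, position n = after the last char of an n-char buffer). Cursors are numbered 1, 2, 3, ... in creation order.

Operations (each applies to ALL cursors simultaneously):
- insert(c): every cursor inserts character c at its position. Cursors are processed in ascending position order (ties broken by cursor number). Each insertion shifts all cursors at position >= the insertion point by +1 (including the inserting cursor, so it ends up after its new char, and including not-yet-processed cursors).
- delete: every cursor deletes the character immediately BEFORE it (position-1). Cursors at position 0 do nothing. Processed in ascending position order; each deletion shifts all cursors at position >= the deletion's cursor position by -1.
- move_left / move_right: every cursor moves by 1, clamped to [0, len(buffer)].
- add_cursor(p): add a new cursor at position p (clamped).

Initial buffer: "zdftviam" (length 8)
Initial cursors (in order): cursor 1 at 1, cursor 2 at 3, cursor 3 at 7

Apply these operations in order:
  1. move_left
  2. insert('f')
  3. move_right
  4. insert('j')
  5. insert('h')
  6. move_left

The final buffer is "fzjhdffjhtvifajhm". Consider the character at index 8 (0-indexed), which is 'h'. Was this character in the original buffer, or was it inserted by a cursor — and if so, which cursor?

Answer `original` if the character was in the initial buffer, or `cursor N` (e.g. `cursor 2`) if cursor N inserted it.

Answer: cursor 2

Derivation:
After op 1 (move_left): buffer="zdftviam" (len 8), cursors c1@0 c2@2 c3@6, authorship ........
After op 2 (insert('f')): buffer="fzdfftvifam" (len 11), cursors c1@1 c2@4 c3@9, authorship 1..2....3..
After op 3 (move_right): buffer="fzdfftvifam" (len 11), cursors c1@2 c2@5 c3@10, authorship 1..2....3..
After op 4 (insert('j')): buffer="fzjdffjtvifajm" (len 14), cursors c1@3 c2@7 c3@13, authorship 1.1.2.2...3.3.
After op 5 (insert('h')): buffer="fzjhdffjhtvifajhm" (len 17), cursors c1@4 c2@9 c3@16, authorship 1.11.2.22...3.33.
After op 6 (move_left): buffer="fzjhdffjhtvifajhm" (len 17), cursors c1@3 c2@8 c3@15, authorship 1.11.2.22...3.33.
Authorship (.=original, N=cursor N): 1 . 1 1 . 2 . 2 2 . . . 3 . 3 3 .
Index 8: author = 2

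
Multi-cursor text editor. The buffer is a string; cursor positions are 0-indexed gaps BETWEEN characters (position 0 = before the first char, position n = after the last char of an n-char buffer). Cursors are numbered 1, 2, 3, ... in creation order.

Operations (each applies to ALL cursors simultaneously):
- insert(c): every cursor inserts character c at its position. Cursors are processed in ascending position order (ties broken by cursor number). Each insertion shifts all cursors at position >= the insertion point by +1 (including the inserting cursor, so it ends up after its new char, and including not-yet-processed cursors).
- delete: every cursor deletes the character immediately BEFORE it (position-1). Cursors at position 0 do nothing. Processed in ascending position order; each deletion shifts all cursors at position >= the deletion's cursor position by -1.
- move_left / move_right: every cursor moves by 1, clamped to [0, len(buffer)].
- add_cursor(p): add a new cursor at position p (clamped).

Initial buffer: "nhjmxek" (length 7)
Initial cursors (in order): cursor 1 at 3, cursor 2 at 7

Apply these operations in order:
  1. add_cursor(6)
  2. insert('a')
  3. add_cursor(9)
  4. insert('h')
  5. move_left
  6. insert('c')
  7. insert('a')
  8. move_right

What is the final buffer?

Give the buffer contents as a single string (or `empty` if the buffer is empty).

Answer: nhjacahmxeacahkcahacah

Derivation:
After op 1 (add_cursor(6)): buffer="nhjmxek" (len 7), cursors c1@3 c3@6 c2@7, authorship .......
After op 2 (insert('a')): buffer="nhjamxeaka" (len 10), cursors c1@4 c3@8 c2@10, authorship ...1...3.2
After op 3 (add_cursor(9)): buffer="nhjamxeaka" (len 10), cursors c1@4 c3@8 c4@9 c2@10, authorship ...1...3.2
After op 4 (insert('h')): buffer="nhjahmxeahkhah" (len 14), cursors c1@5 c3@10 c4@12 c2@14, authorship ...11...33.422
After op 5 (move_left): buffer="nhjahmxeahkhah" (len 14), cursors c1@4 c3@9 c4@11 c2@13, authorship ...11...33.422
After op 6 (insert('c')): buffer="nhjachmxeachkchach" (len 18), cursors c1@5 c3@11 c4@14 c2@17, authorship ...111...333.44222
After op 7 (insert('a')): buffer="nhjacahmxeacahkcahacah" (len 22), cursors c1@6 c3@13 c4@17 c2@21, authorship ...1111...3333.4442222
After op 8 (move_right): buffer="nhjacahmxeacahkcahacah" (len 22), cursors c1@7 c3@14 c4@18 c2@22, authorship ...1111...3333.4442222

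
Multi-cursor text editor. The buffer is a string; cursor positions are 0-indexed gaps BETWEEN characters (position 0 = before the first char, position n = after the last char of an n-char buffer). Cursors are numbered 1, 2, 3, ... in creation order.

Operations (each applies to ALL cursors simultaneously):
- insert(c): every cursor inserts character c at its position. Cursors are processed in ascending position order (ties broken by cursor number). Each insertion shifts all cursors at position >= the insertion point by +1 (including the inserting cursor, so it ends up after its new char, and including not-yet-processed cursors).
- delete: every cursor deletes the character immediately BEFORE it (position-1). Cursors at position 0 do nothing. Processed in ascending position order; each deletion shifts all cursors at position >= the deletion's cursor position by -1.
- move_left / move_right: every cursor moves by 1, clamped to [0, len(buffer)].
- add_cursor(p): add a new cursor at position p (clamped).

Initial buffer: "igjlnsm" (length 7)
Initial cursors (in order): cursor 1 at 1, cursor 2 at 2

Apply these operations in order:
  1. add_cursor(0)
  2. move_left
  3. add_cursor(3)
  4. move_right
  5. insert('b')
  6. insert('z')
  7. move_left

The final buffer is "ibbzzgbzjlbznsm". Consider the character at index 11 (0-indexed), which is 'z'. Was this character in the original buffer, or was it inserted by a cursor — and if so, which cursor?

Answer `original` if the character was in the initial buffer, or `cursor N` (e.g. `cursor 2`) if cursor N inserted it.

Answer: cursor 4

Derivation:
After op 1 (add_cursor(0)): buffer="igjlnsm" (len 7), cursors c3@0 c1@1 c2@2, authorship .......
After op 2 (move_left): buffer="igjlnsm" (len 7), cursors c1@0 c3@0 c2@1, authorship .......
After op 3 (add_cursor(3)): buffer="igjlnsm" (len 7), cursors c1@0 c3@0 c2@1 c4@3, authorship .......
After op 4 (move_right): buffer="igjlnsm" (len 7), cursors c1@1 c3@1 c2@2 c4@4, authorship .......
After op 5 (insert('b')): buffer="ibbgbjlbnsm" (len 11), cursors c1@3 c3@3 c2@5 c4@8, authorship .13.2..4...
After op 6 (insert('z')): buffer="ibbzzgbzjlbznsm" (len 15), cursors c1@5 c3@5 c2@8 c4@12, authorship .1313.22..44...
After op 7 (move_left): buffer="ibbzzgbzjlbznsm" (len 15), cursors c1@4 c3@4 c2@7 c4@11, authorship .1313.22..44...
Authorship (.=original, N=cursor N): . 1 3 1 3 . 2 2 . . 4 4 . . .
Index 11: author = 4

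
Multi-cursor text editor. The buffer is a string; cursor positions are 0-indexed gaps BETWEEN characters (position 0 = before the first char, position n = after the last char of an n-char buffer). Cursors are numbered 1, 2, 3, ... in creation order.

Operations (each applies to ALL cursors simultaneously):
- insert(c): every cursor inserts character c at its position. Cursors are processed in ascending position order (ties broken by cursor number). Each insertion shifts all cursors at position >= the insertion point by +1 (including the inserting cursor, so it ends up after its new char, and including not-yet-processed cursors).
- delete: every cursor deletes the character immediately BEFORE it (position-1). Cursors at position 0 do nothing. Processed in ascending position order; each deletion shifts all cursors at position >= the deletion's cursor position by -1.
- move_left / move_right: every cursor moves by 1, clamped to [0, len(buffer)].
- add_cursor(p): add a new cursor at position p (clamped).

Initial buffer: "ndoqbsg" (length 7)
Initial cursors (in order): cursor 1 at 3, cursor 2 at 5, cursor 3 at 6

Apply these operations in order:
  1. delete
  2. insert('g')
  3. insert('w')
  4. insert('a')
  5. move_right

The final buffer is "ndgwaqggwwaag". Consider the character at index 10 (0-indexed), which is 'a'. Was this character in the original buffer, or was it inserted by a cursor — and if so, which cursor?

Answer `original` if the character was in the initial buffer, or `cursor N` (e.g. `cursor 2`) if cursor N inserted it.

After op 1 (delete): buffer="ndqg" (len 4), cursors c1@2 c2@3 c3@3, authorship ....
After op 2 (insert('g')): buffer="ndgqggg" (len 7), cursors c1@3 c2@6 c3@6, authorship ..1.23.
After op 3 (insert('w')): buffer="ndgwqggwwg" (len 10), cursors c1@4 c2@9 c3@9, authorship ..11.2323.
After op 4 (insert('a')): buffer="ndgwaqggwwaag" (len 13), cursors c1@5 c2@12 c3@12, authorship ..111.232323.
After op 5 (move_right): buffer="ndgwaqggwwaag" (len 13), cursors c1@6 c2@13 c3@13, authorship ..111.232323.
Authorship (.=original, N=cursor N): . . 1 1 1 . 2 3 2 3 2 3 .
Index 10: author = 2

Answer: cursor 2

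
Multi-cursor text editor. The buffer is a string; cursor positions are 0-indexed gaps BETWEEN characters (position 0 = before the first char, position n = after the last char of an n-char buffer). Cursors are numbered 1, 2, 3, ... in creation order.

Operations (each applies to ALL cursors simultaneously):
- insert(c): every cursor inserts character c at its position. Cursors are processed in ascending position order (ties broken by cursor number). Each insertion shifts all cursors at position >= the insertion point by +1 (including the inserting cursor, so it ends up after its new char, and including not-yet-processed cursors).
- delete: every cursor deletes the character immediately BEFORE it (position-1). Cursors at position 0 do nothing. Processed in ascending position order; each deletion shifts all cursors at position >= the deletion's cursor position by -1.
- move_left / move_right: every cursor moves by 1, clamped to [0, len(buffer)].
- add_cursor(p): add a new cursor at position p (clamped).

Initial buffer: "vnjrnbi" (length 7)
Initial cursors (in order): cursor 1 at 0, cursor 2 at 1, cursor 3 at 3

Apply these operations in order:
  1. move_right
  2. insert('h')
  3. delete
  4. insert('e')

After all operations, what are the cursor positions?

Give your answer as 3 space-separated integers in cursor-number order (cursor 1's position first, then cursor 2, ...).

Answer: 2 4 7

Derivation:
After op 1 (move_right): buffer="vnjrnbi" (len 7), cursors c1@1 c2@2 c3@4, authorship .......
After op 2 (insert('h')): buffer="vhnhjrhnbi" (len 10), cursors c1@2 c2@4 c3@7, authorship .1.2..3...
After op 3 (delete): buffer="vnjrnbi" (len 7), cursors c1@1 c2@2 c3@4, authorship .......
After op 4 (insert('e')): buffer="venejrenbi" (len 10), cursors c1@2 c2@4 c3@7, authorship .1.2..3...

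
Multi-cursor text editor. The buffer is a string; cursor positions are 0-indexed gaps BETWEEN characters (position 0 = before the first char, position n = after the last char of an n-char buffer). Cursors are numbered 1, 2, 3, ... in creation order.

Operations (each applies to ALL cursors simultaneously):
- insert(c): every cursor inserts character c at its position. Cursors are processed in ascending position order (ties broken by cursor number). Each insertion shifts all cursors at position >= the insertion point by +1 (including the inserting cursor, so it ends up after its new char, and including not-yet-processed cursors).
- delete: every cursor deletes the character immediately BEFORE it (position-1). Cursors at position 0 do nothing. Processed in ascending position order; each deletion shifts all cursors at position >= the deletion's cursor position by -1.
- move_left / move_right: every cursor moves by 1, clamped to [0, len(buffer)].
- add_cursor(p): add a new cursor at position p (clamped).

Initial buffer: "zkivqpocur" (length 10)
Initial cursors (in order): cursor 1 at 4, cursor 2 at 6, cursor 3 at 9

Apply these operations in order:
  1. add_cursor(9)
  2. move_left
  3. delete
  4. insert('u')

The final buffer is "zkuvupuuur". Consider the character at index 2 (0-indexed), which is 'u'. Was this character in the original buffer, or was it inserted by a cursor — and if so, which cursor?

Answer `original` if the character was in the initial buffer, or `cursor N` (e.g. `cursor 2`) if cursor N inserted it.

After op 1 (add_cursor(9)): buffer="zkivqpocur" (len 10), cursors c1@4 c2@6 c3@9 c4@9, authorship ..........
After op 2 (move_left): buffer="zkivqpocur" (len 10), cursors c1@3 c2@5 c3@8 c4@8, authorship ..........
After op 3 (delete): buffer="zkvpur" (len 6), cursors c1@2 c2@3 c3@4 c4@4, authorship ......
After op 4 (insert('u')): buffer="zkuvupuuur" (len 10), cursors c1@3 c2@5 c3@8 c4@8, authorship ..1.2.34..
Authorship (.=original, N=cursor N): . . 1 . 2 . 3 4 . .
Index 2: author = 1

Answer: cursor 1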